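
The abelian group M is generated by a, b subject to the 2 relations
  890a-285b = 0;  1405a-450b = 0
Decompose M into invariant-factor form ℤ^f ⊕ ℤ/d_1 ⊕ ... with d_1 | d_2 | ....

rank_ℚ(R)=2; free=2−2=0
SNF(R) diag = [5, 15] → torsion [5, 15]

Answer: M ≅ ℤ/5 ⊕ ℤ/15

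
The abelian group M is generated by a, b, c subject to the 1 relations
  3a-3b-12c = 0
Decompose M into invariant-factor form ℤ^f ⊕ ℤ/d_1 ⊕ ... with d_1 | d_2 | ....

rank_ℚ(R)=1; free=3−1=2
SNF(R) diag = [3] → torsion [3]

Answer: M ≅ ℤ^2 ⊕ ℤ/3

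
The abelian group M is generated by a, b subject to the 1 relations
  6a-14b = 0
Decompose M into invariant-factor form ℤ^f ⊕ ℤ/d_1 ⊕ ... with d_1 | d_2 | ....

rank_ℚ(R)=1; free=2−1=1
SNF(R) diag = [2] → torsion [2]

Answer: M ≅ ℤ^1 ⊕ ℤ/2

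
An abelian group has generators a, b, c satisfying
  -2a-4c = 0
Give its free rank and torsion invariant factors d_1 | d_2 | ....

Answer: M ≅ ℤ^2 ⊕ ℤ/2

Derivation:
rank_ℚ(R)=1; free=3−1=2
SNF(R) diag = [2] → torsion [2]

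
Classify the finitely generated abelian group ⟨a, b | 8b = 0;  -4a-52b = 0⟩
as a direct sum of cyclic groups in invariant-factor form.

rank_ℚ(R)=2; free=2−2=0
SNF(R) diag = [4, 8] → torsion [4, 8]

Answer: M ≅ ℤ/4 ⊕ ℤ/8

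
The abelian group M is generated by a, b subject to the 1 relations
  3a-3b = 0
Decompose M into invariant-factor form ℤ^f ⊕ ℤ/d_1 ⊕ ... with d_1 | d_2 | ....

Answer: M ≅ ℤ^1 ⊕ ℤ/3

Derivation:
rank_ℚ(R)=1; free=2−1=1
SNF(R) diag = [3] → torsion [3]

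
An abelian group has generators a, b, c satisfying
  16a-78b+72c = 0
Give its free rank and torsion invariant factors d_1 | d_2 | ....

Answer: M ≅ ℤ^2 ⊕ ℤ/2

Derivation:
rank_ℚ(R)=1; free=3−1=2
SNF(R) diag = [2] → torsion [2]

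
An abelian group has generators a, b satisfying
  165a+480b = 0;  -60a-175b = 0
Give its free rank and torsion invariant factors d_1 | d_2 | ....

rank_ℚ(R)=2; free=2−2=0
SNF(R) diag = [5, 15] → torsion [5, 15]

Answer: M ≅ ℤ/5 ⊕ ℤ/15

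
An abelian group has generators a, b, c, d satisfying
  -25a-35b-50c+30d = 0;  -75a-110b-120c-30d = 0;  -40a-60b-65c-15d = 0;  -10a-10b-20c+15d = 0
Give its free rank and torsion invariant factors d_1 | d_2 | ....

rank_ℚ(R)=4; free=4−4=0
SNF(R) diag = [5, 5, 15, 15] → torsion [5, 5, 15, 15]

Answer: M ≅ ℤ/5 ⊕ ℤ/5 ⊕ ℤ/15 ⊕ ℤ/15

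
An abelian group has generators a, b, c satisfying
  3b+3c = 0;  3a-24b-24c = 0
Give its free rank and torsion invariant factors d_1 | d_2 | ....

Answer: M ≅ ℤ^1 ⊕ ℤ/3 ⊕ ℤ/3

Derivation:
rank_ℚ(R)=2; free=3−2=1
SNF(R) diag = [3, 3] → torsion [3, 3]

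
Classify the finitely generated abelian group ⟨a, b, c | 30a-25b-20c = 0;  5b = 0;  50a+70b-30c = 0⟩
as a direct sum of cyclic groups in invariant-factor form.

Answer: M ≅ ℤ/5 ⊕ ℤ/10 ⊕ ℤ/10

Derivation:
rank_ℚ(R)=3; free=3−3=0
SNF(R) diag = [5, 10, 10] → torsion [5, 10, 10]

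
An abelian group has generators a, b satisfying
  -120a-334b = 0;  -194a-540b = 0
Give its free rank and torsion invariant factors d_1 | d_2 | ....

Answer: M ≅ ℤ/2 ⊕ ℤ/2

Derivation:
rank_ℚ(R)=2; free=2−2=0
SNF(R) diag = [2, 2] → torsion [2, 2]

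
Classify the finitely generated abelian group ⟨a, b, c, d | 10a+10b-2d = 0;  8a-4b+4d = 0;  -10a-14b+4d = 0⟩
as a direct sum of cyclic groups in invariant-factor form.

rank_ℚ(R)=3; free=4−3=1
SNF(R) diag = [2, 2, 4] → torsion [2, 2, 4]

Answer: M ≅ ℤ^1 ⊕ ℤ/2 ⊕ ℤ/2 ⊕ ℤ/4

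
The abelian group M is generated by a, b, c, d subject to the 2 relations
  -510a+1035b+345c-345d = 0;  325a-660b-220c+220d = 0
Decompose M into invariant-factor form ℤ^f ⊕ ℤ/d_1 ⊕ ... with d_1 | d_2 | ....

Answer: M ≅ ℤ^2 ⊕ ℤ/5 ⊕ ℤ/15

Derivation:
rank_ℚ(R)=2; free=4−2=2
SNF(R) diag = [5, 15] → torsion [5, 15]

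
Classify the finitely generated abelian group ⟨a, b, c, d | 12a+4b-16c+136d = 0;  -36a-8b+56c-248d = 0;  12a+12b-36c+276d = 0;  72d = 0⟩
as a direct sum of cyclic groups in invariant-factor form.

Answer: M ≅ ℤ/4 ⊕ ℤ/12 ⊕ ℤ/36 ⊕ ℤ/72

Derivation:
rank_ℚ(R)=4; free=4−4=0
SNF(R) diag = [4, 12, 36, 72] → torsion [4, 12, 36, 72]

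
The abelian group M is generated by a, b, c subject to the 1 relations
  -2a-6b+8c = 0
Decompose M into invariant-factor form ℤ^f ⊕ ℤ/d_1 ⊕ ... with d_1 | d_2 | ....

Answer: M ≅ ℤ^2 ⊕ ℤ/2

Derivation:
rank_ℚ(R)=1; free=3−1=2
SNF(R) diag = [2] → torsion [2]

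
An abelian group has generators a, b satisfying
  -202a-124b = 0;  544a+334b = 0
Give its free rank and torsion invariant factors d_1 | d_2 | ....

Answer: M ≅ ℤ/2 ⊕ ℤ/6

Derivation:
rank_ℚ(R)=2; free=2−2=0
SNF(R) diag = [2, 6] → torsion [2, 6]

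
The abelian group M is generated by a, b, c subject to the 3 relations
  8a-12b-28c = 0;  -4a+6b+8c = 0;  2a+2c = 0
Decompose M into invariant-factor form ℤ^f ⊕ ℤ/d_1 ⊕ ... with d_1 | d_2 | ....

rank_ℚ(R)=3; free=3−3=0
SNF(R) diag = [2, 6, 12] → torsion [2, 6, 12]

Answer: M ≅ ℤ/2 ⊕ ℤ/6 ⊕ ℤ/12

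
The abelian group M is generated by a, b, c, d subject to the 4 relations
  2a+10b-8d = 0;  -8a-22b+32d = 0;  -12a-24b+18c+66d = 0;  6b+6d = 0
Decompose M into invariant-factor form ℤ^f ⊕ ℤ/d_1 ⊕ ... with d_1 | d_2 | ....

rank_ℚ(R)=4; free=4−4=0
SNF(R) diag = [2, 6, 18, 18] → torsion [2, 6, 18, 18]

Answer: M ≅ ℤ/2 ⊕ ℤ/6 ⊕ ℤ/18 ⊕ ℤ/18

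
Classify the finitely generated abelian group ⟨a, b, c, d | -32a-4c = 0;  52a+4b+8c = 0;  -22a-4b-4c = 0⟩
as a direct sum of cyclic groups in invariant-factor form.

rank_ℚ(R)=3; free=4−3=1
SNF(R) diag = [2, 4, 4] → torsion [2, 4, 4]

Answer: M ≅ ℤ^1 ⊕ ℤ/2 ⊕ ℤ/4 ⊕ ℤ/4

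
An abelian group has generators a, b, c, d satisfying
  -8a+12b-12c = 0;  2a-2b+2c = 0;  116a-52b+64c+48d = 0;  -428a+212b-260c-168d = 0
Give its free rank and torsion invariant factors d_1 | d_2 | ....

Answer: M ≅ ℤ/2 ⊕ ℤ/4 ⊕ ℤ/12 ⊕ ℤ/24

Derivation:
rank_ℚ(R)=4; free=4−4=0
SNF(R) diag = [2, 4, 12, 24] → torsion [2, 4, 12, 24]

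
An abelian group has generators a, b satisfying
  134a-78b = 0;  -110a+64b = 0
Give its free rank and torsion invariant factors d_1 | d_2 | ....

rank_ℚ(R)=2; free=2−2=0
SNF(R) diag = [2, 2] → torsion [2, 2]

Answer: M ≅ ℤ/2 ⊕ ℤ/2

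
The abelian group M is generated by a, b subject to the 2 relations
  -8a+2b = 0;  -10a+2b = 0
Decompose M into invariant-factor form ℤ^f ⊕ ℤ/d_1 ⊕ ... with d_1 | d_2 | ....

rank_ℚ(R)=2; free=2−2=0
SNF(R) diag = [2, 2] → torsion [2, 2]

Answer: M ≅ ℤ/2 ⊕ ℤ/2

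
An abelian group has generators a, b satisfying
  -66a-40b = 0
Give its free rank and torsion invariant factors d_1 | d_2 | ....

Answer: M ≅ ℤ^1 ⊕ ℤ/2

Derivation:
rank_ℚ(R)=1; free=2−1=1
SNF(R) diag = [2] → torsion [2]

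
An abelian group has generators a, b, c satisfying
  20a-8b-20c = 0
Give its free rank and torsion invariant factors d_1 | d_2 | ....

rank_ℚ(R)=1; free=3−1=2
SNF(R) diag = [4] → torsion [4]

Answer: M ≅ ℤ^2 ⊕ ℤ/4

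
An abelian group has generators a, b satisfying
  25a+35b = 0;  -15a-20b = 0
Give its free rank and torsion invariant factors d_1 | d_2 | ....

Answer: M ≅ ℤ/5 ⊕ ℤ/5

Derivation:
rank_ℚ(R)=2; free=2−2=0
SNF(R) diag = [5, 5] → torsion [5, 5]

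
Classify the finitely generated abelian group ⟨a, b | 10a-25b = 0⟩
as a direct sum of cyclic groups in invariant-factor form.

Answer: M ≅ ℤ^1 ⊕ ℤ/5

Derivation:
rank_ℚ(R)=1; free=2−1=1
SNF(R) diag = [5] → torsion [5]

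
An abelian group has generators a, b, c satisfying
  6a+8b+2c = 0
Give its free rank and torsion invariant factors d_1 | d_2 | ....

Answer: M ≅ ℤ^2 ⊕ ℤ/2

Derivation:
rank_ℚ(R)=1; free=3−1=2
SNF(R) diag = [2] → torsion [2]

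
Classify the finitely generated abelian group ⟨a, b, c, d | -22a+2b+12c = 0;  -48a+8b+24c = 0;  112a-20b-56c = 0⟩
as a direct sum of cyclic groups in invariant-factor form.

rank_ℚ(R)=3; free=4−3=1
SNF(R) diag = [2, 4, 8] → torsion [2, 4, 8]

Answer: M ≅ ℤ^1 ⊕ ℤ/2 ⊕ ℤ/4 ⊕ ℤ/8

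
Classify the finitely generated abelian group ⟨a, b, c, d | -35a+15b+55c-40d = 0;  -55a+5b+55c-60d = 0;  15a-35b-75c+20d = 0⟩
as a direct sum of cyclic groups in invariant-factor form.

Answer: M ≅ ℤ^1 ⊕ ℤ/5 ⊕ ℤ/10 ⊕ ℤ/20

Derivation:
rank_ℚ(R)=3; free=4−3=1
SNF(R) diag = [5, 10, 20] → torsion [5, 10, 20]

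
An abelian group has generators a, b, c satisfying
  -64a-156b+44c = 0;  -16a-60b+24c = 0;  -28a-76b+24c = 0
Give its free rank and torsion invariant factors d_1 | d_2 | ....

Answer: M ≅ ℤ/4 ⊕ ℤ/4 ⊕ ℤ/4

Derivation:
rank_ℚ(R)=3; free=3−3=0
SNF(R) diag = [4, 4, 4] → torsion [4, 4, 4]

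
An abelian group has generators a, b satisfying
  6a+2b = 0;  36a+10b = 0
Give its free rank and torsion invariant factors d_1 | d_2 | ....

Answer: M ≅ ℤ/2 ⊕ ℤ/6

Derivation:
rank_ℚ(R)=2; free=2−2=0
SNF(R) diag = [2, 6] → torsion [2, 6]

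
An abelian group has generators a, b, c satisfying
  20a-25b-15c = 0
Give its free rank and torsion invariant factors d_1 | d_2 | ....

Answer: M ≅ ℤ^2 ⊕ ℤ/5

Derivation:
rank_ℚ(R)=1; free=3−1=2
SNF(R) diag = [5] → torsion [5]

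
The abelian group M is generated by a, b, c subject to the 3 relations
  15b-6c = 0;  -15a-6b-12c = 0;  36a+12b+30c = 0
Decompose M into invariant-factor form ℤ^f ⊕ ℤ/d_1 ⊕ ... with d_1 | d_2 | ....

rank_ℚ(R)=3; free=3−3=0
SNF(R) diag = [3, 3, 6] → torsion [3, 3, 6]

Answer: M ≅ ℤ/3 ⊕ ℤ/3 ⊕ ℤ/6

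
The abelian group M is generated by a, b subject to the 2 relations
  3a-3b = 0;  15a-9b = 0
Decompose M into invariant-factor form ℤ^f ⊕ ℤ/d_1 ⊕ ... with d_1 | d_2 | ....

Answer: M ≅ ℤ/3 ⊕ ℤ/6

Derivation:
rank_ℚ(R)=2; free=2−2=0
SNF(R) diag = [3, 6] → torsion [3, 6]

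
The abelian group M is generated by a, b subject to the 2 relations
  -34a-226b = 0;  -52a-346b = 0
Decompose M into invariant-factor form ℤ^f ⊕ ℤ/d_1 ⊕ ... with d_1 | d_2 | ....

Answer: M ≅ ℤ/2 ⊕ ℤ/6

Derivation:
rank_ℚ(R)=2; free=2−2=0
SNF(R) diag = [2, 6] → torsion [2, 6]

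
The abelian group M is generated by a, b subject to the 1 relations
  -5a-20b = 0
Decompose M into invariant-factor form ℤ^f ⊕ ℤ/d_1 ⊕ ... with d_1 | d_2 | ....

Answer: M ≅ ℤ^1 ⊕ ℤ/5

Derivation:
rank_ℚ(R)=1; free=2−1=1
SNF(R) diag = [5] → torsion [5]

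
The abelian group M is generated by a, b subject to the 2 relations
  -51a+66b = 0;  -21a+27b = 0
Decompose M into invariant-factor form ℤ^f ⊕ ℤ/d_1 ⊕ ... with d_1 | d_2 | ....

rank_ℚ(R)=2; free=2−2=0
SNF(R) diag = [3, 3] → torsion [3, 3]

Answer: M ≅ ℤ/3 ⊕ ℤ/3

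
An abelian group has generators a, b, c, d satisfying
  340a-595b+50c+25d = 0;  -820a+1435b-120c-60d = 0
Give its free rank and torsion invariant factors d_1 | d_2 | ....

Answer: M ≅ ℤ^2 ⊕ ℤ/5 ⊕ ℤ/5

Derivation:
rank_ℚ(R)=2; free=4−2=2
SNF(R) diag = [5, 5] → torsion [5, 5]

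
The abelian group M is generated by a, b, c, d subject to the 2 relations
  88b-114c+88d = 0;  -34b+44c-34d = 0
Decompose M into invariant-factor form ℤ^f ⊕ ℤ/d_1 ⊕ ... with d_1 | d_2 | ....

Answer: M ≅ ℤ^2 ⊕ ℤ/2 ⊕ ℤ/2

Derivation:
rank_ℚ(R)=2; free=4−2=2
SNF(R) diag = [2, 2] → torsion [2, 2]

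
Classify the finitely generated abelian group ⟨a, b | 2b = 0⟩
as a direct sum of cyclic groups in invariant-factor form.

rank_ℚ(R)=1; free=2−1=1
SNF(R) diag = [2] → torsion [2]

Answer: M ≅ ℤ^1 ⊕ ℤ/2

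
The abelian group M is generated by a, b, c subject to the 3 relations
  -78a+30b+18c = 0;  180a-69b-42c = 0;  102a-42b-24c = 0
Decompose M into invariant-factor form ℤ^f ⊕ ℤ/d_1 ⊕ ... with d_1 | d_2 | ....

rank_ℚ(R)=3; free=3−3=0
SNF(R) diag = [3, 6, 6] → torsion [3, 6, 6]

Answer: M ≅ ℤ/3 ⊕ ℤ/6 ⊕ ℤ/6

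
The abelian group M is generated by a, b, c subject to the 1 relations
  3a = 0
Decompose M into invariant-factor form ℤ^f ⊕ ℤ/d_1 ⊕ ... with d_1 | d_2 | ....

Answer: M ≅ ℤ^2 ⊕ ℤ/3

Derivation:
rank_ℚ(R)=1; free=3−1=2
SNF(R) diag = [3] → torsion [3]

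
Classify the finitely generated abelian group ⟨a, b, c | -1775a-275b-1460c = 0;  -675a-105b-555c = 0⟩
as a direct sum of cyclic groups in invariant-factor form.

rank_ℚ(R)=2; free=3−2=1
SNF(R) diag = [5, 15] → torsion [5, 15]

Answer: M ≅ ℤ^1 ⊕ ℤ/5 ⊕ ℤ/15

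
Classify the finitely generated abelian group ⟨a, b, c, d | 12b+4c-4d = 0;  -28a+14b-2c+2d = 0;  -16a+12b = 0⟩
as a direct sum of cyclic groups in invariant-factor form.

rank_ℚ(R)=3; free=4−3=1
SNF(R) diag = [2, 4, 8] → torsion [2, 4, 8]

Answer: M ≅ ℤ^1 ⊕ ℤ/2 ⊕ ℤ/4 ⊕ ℤ/8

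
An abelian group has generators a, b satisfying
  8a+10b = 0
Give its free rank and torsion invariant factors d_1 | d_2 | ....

rank_ℚ(R)=1; free=2−1=1
SNF(R) diag = [2] → torsion [2]

Answer: M ≅ ℤ^1 ⊕ ℤ/2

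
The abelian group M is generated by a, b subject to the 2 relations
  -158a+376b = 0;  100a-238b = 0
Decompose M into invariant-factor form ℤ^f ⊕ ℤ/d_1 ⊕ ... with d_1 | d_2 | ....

Answer: M ≅ ℤ/2 ⊕ ℤ/2

Derivation:
rank_ℚ(R)=2; free=2−2=0
SNF(R) diag = [2, 2] → torsion [2, 2]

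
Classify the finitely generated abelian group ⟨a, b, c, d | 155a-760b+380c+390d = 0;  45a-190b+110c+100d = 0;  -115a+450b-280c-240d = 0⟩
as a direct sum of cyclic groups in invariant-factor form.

Answer: M ≅ ℤ^1 ⊕ ℤ/5 ⊕ ℤ/10 ⊕ ℤ/10

Derivation:
rank_ℚ(R)=3; free=4−3=1
SNF(R) diag = [5, 10, 10] → torsion [5, 10, 10]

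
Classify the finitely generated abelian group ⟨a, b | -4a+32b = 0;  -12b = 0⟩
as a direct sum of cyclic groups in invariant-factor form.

Answer: M ≅ ℤ/4 ⊕ ℤ/12

Derivation:
rank_ℚ(R)=2; free=2−2=0
SNF(R) diag = [4, 12] → torsion [4, 12]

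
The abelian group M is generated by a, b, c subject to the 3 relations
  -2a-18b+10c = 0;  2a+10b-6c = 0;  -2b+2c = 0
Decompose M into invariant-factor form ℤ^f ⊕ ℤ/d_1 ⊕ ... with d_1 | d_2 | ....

Answer: M ≅ ℤ/2 ⊕ ℤ/2 ⊕ ℤ/4

Derivation:
rank_ℚ(R)=3; free=3−3=0
SNF(R) diag = [2, 2, 4] → torsion [2, 2, 4]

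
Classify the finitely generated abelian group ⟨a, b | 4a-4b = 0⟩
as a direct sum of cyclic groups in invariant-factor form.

rank_ℚ(R)=1; free=2−1=1
SNF(R) diag = [4] → torsion [4]

Answer: M ≅ ℤ^1 ⊕ ℤ/4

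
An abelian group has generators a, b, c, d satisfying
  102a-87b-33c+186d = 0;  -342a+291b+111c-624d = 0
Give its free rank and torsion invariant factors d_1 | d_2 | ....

Answer: M ≅ ℤ^2 ⊕ ℤ/3 ⊕ ℤ/6

Derivation:
rank_ℚ(R)=2; free=4−2=2
SNF(R) diag = [3, 6] → torsion [3, 6]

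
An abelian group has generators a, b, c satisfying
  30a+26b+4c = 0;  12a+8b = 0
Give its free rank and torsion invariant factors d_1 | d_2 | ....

Answer: M ≅ ℤ^1 ⊕ ℤ/2 ⊕ ℤ/4

Derivation:
rank_ℚ(R)=2; free=3−2=1
SNF(R) diag = [2, 4] → torsion [2, 4]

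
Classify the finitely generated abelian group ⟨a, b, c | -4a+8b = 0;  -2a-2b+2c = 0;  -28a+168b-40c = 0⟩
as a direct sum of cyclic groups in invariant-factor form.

rank_ℚ(R)=3; free=3−3=0
SNF(R) diag = [2, 4, 8] → torsion [2, 4, 8]

Answer: M ≅ ℤ/2 ⊕ ℤ/4 ⊕ ℤ/8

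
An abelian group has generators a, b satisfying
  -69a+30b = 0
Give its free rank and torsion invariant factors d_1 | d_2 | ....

rank_ℚ(R)=1; free=2−1=1
SNF(R) diag = [3] → torsion [3]

Answer: M ≅ ℤ^1 ⊕ ℤ/3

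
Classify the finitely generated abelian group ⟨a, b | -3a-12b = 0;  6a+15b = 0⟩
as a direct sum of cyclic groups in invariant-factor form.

rank_ℚ(R)=2; free=2−2=0
SNF(R) diag = [3, 9] → torsion [3, 9]

Answer: M ≅ ℤ/3 ⊕ ℤ/9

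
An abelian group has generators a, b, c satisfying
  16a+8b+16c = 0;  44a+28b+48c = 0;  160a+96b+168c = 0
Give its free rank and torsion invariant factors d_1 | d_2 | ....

Answer: M ≅ ℤ/4 ⊕ ℤ/8 ⊕ ℤ/8

Derivation:
rank_ℚ(R)=3; free=3−3=0
SNF(R) diag = [4, 8, 8] → torsion [4, 8, 8]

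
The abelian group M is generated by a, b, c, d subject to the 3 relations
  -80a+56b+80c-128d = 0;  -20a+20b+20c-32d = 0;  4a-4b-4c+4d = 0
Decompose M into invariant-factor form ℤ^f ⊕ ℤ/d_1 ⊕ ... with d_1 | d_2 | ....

Answer: M ≅ ℤ^1 ⊕ ℤ/4 ⊕ ℤ/12 ⊕ ℤ/24

Derivation:
rank_ℚ(R)=3; free=4−3=1
SNF(R) diag = [4, 12, 24] → torsion [4, 12, 24]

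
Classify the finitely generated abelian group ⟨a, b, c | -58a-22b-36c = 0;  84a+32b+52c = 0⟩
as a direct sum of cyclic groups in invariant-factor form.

Answer: M ≅ ℤ^1 ⊕ ℤ/2 ⊕ ℤ/4

Derivation:
rank_ℚ(R)=2; free=3−2=1
SNF(R) diag = [2, 4] → torsion [2, 4]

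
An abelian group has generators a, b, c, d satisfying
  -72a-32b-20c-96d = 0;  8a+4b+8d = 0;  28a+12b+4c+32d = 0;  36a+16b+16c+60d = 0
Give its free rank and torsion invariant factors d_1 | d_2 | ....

rank_ℚ(R)=4; free=4−4=0
SNF(R) diag = [4, 4, 4, 12] → torsion [4, 4, 4, 12]

Answer: M ≅ ℤ/4 ⊕ ℤ/4 ⊕ ℤ/4 ⊕ ℤ/12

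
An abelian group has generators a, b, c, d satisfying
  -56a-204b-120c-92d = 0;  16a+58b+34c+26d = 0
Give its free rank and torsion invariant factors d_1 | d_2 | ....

Answer: M ≅ ℤ^2 ⊕ ℤ/2 ⊕ ℤ/4

Derivation:
rank_ℚ(R)=2; free=4−2=2
SNF(R) diag = [2, 4] → torsion [2, 4]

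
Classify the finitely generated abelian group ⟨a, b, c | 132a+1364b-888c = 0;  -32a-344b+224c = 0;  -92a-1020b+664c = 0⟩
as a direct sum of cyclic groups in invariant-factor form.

Answer: M ≅ ℤ/4 ⊕ ℤ/8 ⊕ ℤ/16

Derivation:
rank_ℚ(R)=3; free=3−3=0
SNF(R) diag = [4, 8, 16] → torsion [4, 8, 16]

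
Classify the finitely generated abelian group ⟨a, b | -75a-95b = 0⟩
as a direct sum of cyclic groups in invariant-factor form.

rank_ℚ(R)=1; free=2−1=1
SNF(R) diag = [5] → torsion [5]

Answer: M ≅ ℤ^1 ⊕ ℤ/5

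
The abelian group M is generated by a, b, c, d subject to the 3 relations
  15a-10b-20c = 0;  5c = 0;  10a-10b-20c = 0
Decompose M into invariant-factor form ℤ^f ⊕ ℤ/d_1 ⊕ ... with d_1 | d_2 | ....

Answer: M ≅ ℤ^1 ⊕ ℤ/5 ⊕ ℤ/5 ⊕ ℤ/10

Derivation:
rank_ℚ(R)=3; free=4−3=1
SNF(R) diag = [5, 5, 10] → torsion [5, 5, 10]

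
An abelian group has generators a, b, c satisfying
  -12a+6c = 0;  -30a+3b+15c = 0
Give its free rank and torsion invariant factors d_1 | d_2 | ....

Answer: M ≅ ℤ^1 ⊕ ℤ/3 ⊕ ℤ/6

Derivation:
rank_ℚ(R)=2; free=3−2=1
SNF(R) diag = [3, 6] → torsion [3, 6]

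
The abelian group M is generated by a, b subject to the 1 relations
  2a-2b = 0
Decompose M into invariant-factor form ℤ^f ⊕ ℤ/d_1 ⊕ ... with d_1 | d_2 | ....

Answer: M ≅ ℤ^1 ⊕ ℤ/2

Derivation:
rank_ℚ(R)=1; free=2−1=1
SNF(R) diag = [2] → torsion [2]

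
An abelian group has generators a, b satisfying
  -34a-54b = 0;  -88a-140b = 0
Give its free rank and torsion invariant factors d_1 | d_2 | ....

Answer: M ≅ ℤ/2 ⊕ ℤ/4

Derivation:
rank_ℚ(R)=2; free=2−2=0
SNF(R) diag = [2, 4] → torsion [2, 4]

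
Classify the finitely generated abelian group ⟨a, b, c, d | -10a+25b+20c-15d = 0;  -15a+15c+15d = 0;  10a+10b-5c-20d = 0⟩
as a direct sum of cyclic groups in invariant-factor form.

Answer: M ≅ ℤ^1 ⊕ ℤ/5 ⊕ ℤ/5 ⊕ ℤ/15

Derivation:
rank_ℚ(R)=3; free=4−3=1
SNF(R) diag = [5, 5, 15] → torsion [5, 5, 15]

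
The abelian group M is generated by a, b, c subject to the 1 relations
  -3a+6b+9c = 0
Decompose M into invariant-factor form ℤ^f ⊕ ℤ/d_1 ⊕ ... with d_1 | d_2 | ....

Answer: M ≅ ℤ^2 ⊕ ℤ/3

Derivation:
rank_ℚ(R)=1; free=3−1=2
SNF(R) diag = [3] → torsion [3]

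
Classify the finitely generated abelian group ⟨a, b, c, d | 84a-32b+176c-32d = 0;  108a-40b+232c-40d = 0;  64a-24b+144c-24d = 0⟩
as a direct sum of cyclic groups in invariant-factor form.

rank_ℚ(R)=3; free=4−3=1
SNF(R) diag = [4, 8, 24] → torsion [4, 8, 24]

Answer: M ≅ ℤ^1 ⊕ ℤ/4 ⊕ ℤ/8 ⊕ ℤ/24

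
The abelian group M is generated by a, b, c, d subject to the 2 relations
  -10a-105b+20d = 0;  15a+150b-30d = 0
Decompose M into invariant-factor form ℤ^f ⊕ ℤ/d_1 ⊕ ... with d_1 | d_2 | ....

Answer: M ≅ ℤ^2 ⊕ ℤ/5 ⊕ ℤ/15

Derivation:
rank_ℚ(R)=2; free=4−2=2
SNF(R) diag = [5, 15] → torsion [5, 15]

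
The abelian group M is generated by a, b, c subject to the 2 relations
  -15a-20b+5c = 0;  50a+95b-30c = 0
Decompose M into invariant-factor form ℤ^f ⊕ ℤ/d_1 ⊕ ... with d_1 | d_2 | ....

Answer: M ≅ ℤ^1 ⊕ ℤ/5 ⊕ ℤ/5

Derivation:
rank_ℚ(R)=2; free=3−2=1
SNF(R) diag = [5, 5] → torsion [5, 5]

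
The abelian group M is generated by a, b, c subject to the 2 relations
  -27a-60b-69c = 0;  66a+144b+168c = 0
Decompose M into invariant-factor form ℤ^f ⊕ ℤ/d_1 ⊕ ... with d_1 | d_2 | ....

rank_ℚ(R)=2; free=3−2=1
SNF(R) diag = [3, 6] → torsion [3, 6]

Answer: M ≅ ℤ^1 ⊕ ℤ/3 ⊕ ℤ/6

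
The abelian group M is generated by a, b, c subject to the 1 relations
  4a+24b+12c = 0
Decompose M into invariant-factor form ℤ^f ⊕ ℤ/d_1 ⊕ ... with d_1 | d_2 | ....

rank_ℚ(R)=1; free=3−1=2
SNF(R) diag = [4] → torsion [4]

Answer: M ≅ ℤ^2 ⊕ ℤ/4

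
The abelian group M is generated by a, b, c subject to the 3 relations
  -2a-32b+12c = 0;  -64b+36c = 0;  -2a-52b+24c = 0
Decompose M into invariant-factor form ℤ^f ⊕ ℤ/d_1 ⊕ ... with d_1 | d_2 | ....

Answer: M ≅ ℤ/2 ⊕ ℤ/4 ⊕ ℤ/12

Derivation:
rank_ℚ(R)=3; free=3−3=0
SNF(R) diag = [2, 4, 12] → torsion [2, 4, 12]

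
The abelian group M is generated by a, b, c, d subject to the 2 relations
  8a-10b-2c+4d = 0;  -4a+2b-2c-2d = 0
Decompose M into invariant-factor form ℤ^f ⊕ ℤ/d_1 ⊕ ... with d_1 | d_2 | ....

Answer: M ≅ ℤ^2 ⊕ ℤ/2 ⊕ ℤ/6

Derivation:
rank_ℚ(R)=2; free=4−2=2
SNF(R) diag = [2, 6] → torsion [2, 6]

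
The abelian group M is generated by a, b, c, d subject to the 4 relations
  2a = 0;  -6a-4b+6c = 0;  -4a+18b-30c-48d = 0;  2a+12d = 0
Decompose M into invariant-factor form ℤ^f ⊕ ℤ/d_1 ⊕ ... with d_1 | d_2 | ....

rank_ℚ(R)=4; free=4−4=0
SNF(R) diag = [2, 2, 6, 12] → torsion [2, 2, 6, 12]

Answer: M ≅ ℤ/2 ⊕ ℤ/2 ⊕ ℤ/6 ⊕ ℤ/12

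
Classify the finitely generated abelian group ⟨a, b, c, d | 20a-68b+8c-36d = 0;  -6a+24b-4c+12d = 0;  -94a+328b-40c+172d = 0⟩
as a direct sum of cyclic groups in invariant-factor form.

Answer: M ≅ ℤ^1 ⊕ ℤ/2 ⊕ ℤ/4 ⊕ ℤ/4

Derivation:
rank_ℚ(R)=3; free=4−3=1
SNF(R) diag = [2, 4, 4] → torsion [2, 4, 4]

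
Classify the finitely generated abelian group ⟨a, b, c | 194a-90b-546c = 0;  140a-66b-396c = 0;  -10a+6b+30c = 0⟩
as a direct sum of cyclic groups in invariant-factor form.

Answer: M ≅ ℤ/2 ⊕ ℤ/6 ⊕ ℤ/12

Derivation:
rank_ℚ(R)=3; free=3−3=0
SNF(R) diag = [2, 6, 12] → torsion [2, 6, 12]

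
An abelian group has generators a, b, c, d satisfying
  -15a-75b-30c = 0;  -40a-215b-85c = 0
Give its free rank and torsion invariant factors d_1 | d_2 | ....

Answer: M ≅ ℤ^2 ⊕ ℤ/5 ⊕ ℤ/15

Derivation:
rank_ℚ(R)=2; free=4−2=2
SNF(R) diag = [5, 15] → torsion [5, 15]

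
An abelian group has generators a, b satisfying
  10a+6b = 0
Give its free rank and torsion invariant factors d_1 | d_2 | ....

rank_ℚ(R)=1; free=2−1=1
SNF(R) diag = [2] → torsion [2]

Answer: M ≅ ℤ^1 ⊕ ℤ/2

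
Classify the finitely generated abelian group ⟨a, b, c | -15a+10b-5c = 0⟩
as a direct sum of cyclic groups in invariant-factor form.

Answer: M ≅ ℤ^2 ⊕ ℤ/5

Derivation:
rank_ℚ(R)=1; free=3−1=2
SNF(R) diag = [5] → torsion [5]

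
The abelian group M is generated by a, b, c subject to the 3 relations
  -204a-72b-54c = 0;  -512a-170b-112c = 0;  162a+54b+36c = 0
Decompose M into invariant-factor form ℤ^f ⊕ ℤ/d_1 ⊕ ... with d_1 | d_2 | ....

rank_ℚ(R)=3; free=3−3=0
SNF(R) diag = [2, 6, 18] → torsion [2, 6, 18]

Answer: M ≅ ℤ/2 ⊕ ℤ/6 ⊕ ℤ/18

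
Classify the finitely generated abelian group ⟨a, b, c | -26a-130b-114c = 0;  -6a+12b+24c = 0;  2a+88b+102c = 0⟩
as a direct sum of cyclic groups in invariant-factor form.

rank_ℚ(R)=3; free=3−3=0
SNF(R) diag = [2, 6, 18] → torsion [2, 6, 18]

Answer: M ≅ ℤ/2 ⊕ ℤ/6 ⊕ ℤ/18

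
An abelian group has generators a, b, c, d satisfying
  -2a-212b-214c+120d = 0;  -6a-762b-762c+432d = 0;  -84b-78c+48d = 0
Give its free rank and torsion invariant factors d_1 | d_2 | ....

Answer: M ≅ ℤ^1 ⊕ ℤ/2 ⊕ ℤ/6 ⊕ ℤ/6

Derivation:
rank_ℚ(R)=3; free=4−3=1
SNF(R) diag = [2, 6, 6] → torsion [2, 6, 6]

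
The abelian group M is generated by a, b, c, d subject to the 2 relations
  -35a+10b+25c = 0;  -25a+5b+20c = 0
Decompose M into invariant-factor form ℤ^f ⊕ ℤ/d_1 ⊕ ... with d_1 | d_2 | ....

Answer: M ≅ ℤ^2 ⊕ ℤ/5 ⊕ ℤ/15

Derivation:
rank_ℚ(R)=2; free=4−2=2
SNF(R) diag = [5, 15] → torsion [5, 15]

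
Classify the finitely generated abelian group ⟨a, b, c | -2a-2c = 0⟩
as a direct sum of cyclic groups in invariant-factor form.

Answer: M ≅ ℤ^2 ⊕ ℤ/2

Derivation:
rank_ℚ(R)=1; free=3−1=2
SNF(R) diag = [2] → torsion [2]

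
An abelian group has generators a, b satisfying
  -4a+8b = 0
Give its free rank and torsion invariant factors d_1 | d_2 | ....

Answer: M ≅ ℤ^1 ⊕ ℤ/4

Derivation:
rank_ℚ(R)=1; free=2−1=1
SNF(R) diag = [4] → torsion [4]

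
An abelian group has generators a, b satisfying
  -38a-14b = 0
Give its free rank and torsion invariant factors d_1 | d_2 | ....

Answer: M ≅ ℤ^1 ⊕ ℤ/2

Derivation:
rank_ℚ(R)=1; free=2−1=1
SNF(R) diag = [2] → torsion [2]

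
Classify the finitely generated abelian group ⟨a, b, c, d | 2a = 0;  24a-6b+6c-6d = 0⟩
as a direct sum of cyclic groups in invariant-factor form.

rank_ℚ(R)=2; free=4−2=2
SNF(R) diag = [2, 6] → torsion [2, 6]

Answer: M ≅ ℤ^2 ⊕ ℤ/2 ⊕ ℤ/6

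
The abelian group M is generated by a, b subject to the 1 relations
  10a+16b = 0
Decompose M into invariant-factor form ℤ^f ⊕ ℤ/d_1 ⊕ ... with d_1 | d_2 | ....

Answer: M ≅ ℤ^1 ⊕ ℤ/2

Derivation:
rank_ℚ(R)=1; free=2−1=1
SNF(R) diag = [2] → torsion [2]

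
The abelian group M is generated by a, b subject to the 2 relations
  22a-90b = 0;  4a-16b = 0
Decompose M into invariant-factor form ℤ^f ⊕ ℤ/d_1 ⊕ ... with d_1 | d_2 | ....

Answer: M ≅ ℤ/2 ⊕ ℤ/4

Derivation:
rank_ℚ(R)=2; free=2−2=0
SNF(R) diag = [2, 4] → torsion [2, 4]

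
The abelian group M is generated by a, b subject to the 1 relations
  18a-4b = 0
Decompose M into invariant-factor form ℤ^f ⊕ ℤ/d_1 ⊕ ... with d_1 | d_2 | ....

Answer: M ≅ ℤ^1 ⊕ ℤ/2

Derivation:
rank_ℚ(R)=1; free=2−1=1
SNF(R) diag = [2] → torsion [2]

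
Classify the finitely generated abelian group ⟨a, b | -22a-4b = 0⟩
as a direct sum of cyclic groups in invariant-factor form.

Answer: M ≅ ℤ^1 ⊕ ℤ/2

Derivation:
rank_ℚ(R)=1; free=2−1=1
SNF(R) diag = [2] → torsion [2]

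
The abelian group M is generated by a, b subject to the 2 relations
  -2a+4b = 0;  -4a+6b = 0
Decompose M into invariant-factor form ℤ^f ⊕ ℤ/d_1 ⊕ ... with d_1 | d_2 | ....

rank_ℚ(R)=2; free=2−2=0
SNF(R) diag = [2, 2] → torsion [2, 2]

Answer: M ≅ ℤ/2 ⊕ ℤ/2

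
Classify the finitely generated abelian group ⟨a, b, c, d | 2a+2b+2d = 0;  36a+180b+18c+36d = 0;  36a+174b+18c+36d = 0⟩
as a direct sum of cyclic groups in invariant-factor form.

rank_ℚ(R)=3; free=4−3=1
SNF(R) diag = [2, 6, 18] → torsion [2, 6, 18]

Answer: M ≅ ℤ^1 ⊕ ℤ/2 ⊕ ℤ/6 ⊕ ℤ/18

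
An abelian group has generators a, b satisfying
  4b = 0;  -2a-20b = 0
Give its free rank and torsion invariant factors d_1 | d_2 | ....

rank_ℚ(R)=2; free=2−2=0
SNF(R) diag = [2, 4] → torsion [2, 4]

Answer: M ≅ ℤ/2 ⊕ ℤ/4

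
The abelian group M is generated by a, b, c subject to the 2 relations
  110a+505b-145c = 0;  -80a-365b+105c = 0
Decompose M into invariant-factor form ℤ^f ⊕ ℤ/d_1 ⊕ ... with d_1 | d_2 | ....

rank_ℚ(R)=2; free=3−2=1
SNF(R) diag = [5, 10] → torsion [5, 10]

Answer: M ≅ ℤ^1 ⊕ ℤ/5 ⊕ ℤ/10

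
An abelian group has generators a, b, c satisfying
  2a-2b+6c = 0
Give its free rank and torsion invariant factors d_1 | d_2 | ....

Answer: M ≅ ℤ^2 ⊕ ℤ/2

Derivation:
rank_ℚ(R)=1; free=3−1=2
SNF(R) diag = [2] → torsion [2]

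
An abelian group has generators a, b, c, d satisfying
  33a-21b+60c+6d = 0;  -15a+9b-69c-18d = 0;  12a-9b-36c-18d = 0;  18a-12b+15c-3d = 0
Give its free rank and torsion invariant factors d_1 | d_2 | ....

Answer: M ≅ ℤ/3 ⊕ ℤ/3 ⊕ ℤ/3 ⊕ ℤ/9

Derivation:
rank_ℚ(R)=4; free=4−4=0
SNF(R) diag = [3, 3, 3, 9] → torsion [3, 3, 3, 9]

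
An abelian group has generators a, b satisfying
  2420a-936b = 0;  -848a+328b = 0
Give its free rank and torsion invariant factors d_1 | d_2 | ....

Answer: M ≅ ℤ/4 ⊕ ℤ/8

Derivation:
rank_ℚ(R)=2; free=2−2=0
SNF(R) diag = [4, 8] → torsion [4, 8]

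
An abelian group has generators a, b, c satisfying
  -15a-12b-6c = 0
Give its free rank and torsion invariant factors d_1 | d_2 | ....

rank_ℚ(R)=1; free=3−1=2
SNF(R) diag = [3] → torsion [3]

Answer: M ≅ ℤ^2 ⊕ ℤ/3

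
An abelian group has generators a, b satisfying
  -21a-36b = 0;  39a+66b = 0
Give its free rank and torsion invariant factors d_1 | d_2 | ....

Answer: M ≅ ℤ/3 ⊕ ℤ/6

Derivation:
rank_ℚ(R)=2; free=2−2=0
SNF(R) diag = [3, 6] → torsion [3, 6]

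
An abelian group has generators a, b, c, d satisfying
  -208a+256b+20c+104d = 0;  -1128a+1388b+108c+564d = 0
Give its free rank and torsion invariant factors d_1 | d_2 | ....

rank_ℚ(R)=2; free=4−2=2
SNF(R) diag = [4, 4] → torsion [4, 4]

Answer: M ≅ ℤ^2 ⊕ ℤ/4 ⊕ ℤ/4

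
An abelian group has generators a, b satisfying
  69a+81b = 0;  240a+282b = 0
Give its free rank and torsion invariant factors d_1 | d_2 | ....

rank_ℚ(R)=2; free=2−2=0
SNF(R) diag = [3, 6] → torsion [3, 6]

Answer: M ≅ ℤ/3 ⊕ ℤ/6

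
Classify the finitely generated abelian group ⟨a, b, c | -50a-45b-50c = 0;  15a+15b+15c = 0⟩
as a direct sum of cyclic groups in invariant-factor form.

rank_ℚ(R)=2; free=3−2=1
SNF(R) diag = [5, 15] → torsion [5, 15]

Answer: M ≅ ℤ^1 ⊕ ℤ/5 ⊕ ℤ/15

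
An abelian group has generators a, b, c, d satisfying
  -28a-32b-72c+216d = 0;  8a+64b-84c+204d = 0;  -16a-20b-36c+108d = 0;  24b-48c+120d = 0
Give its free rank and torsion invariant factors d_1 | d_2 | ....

Answer: M ≅ ℤ/4 ⊕ ℤ/12 ⊕ ℤ/12 ⊕ ℤ/24

Derivation:
rank_ℚ(R)=4; free=4−4=0
SNF(R) diag = [4, 12, 12, 24] → torsion [4, 12, 12, 24]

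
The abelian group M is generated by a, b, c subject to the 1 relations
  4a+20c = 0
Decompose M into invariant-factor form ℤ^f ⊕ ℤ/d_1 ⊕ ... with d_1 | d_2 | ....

rank_ℚ(R)=1; free=3−1=2
SNF(R) diag = [4] → torsion [4]

Answer: M ≅ ℤ^2 ⊕ ℤ/4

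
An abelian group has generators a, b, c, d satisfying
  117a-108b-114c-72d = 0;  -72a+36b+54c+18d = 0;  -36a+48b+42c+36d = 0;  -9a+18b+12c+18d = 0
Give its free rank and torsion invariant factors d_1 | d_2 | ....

rank_ℚ(R)=4; free=4−4=0
SNF(R) diag = [3, 6, 18, 18] → torsion [3, 6, 18, 18]

Answer: M ≅ ℤ/3 ⊕ ℤ/6 ⊕ ℤ/18 ⊕ ℤ/18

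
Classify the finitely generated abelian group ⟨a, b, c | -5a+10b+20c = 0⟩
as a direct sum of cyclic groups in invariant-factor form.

Answer: M ≅ ℤ^2 ⊕ ℤ/5

Derivation:
rank_ℚ(R)=1; free=3−1=2
SNF(R) diag = [5] → torsion [5]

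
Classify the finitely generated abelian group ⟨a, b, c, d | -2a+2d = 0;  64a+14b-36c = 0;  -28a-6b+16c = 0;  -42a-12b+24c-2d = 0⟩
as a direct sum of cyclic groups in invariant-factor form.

Answer: M ≅ ℤ/2 ⊕ ℤ/2 ⊕ ℤ/4 ⊕ ℤ/4

Derivation:
rank_ℚ(R)=4; free=4−4=0
SNF(R) diag = [2, 2, 4, 4] → torsion [2, 2, 4, 4]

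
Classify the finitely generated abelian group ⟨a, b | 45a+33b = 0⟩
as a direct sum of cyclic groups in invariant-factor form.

Answer: M ≅ ℤ^1 ⊕ ℤ/3

Derivation:
rank_ℚ(R)=1; free=2−1=1
SNF(R) diag = [3] → torsion [3]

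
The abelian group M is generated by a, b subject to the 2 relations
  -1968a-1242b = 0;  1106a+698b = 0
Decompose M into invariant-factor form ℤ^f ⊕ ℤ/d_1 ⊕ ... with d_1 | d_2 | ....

rank_ℚ(R)=2; free=2−2=0
SNF(R) diag = [2, 6] → torsion [2, 6]

Answer: M ≅ ℤ/2 ⊕ ℤ/6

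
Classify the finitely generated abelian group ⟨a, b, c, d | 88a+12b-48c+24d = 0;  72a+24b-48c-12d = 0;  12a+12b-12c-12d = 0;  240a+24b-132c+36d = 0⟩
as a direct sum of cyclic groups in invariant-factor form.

rank_ℚ(R)=4; free=4−4=0
SNF(R) diag = [4, 12, 12, 12] → torsion [4, 12, 12, 12]

Answer: M ≅ ℤ/4 ⊕ ℤ/12 ⊕ ℤ/12 ⊕ ℤ/12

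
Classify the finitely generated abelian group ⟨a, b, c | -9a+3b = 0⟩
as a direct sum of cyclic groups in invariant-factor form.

rank_ℚ(R)=1; free=3−1=2
SNF(R) diag = [3] → torsion [3]

Answer: M ≅ ℤ^2 ⊕ ℤ/3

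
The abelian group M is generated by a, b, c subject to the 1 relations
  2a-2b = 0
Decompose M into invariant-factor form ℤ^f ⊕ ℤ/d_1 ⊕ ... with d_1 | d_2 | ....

rank_ℚ(R)=1; free=3−1=2
SNF(R) diag = [2] → torsion [2]

Answer: M ≅ ℤ^2 ⊕ ℤ/2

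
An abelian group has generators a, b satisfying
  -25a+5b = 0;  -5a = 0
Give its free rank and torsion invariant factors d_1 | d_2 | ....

rank_ℚ(R)=2; free=2−2=0
SNF(R) diag = [5, 5] → torsion [5, 5]

Answer: M ≅ ℤ/5 ⊕ ℤ/5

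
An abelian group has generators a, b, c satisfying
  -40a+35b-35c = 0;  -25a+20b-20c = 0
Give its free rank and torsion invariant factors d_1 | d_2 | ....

rank_ℚ(R)=2; free=3−2=1
SNF(R) diag = [5, 15] → torsion [5, 15]

Answer: M ≅ ℤ^1 ⊕ ℤ/5 ⊕ ℤ/15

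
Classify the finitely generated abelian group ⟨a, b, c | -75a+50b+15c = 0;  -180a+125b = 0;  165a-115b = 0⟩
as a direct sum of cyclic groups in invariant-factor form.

Answer: M ≅ ℤ/5 ⊕ ℤ/15 ⊕ ℤ/15

Derivation:
rank_ℚ(R)=3; free=3−3=0
SNF(R) diag = [5, 15, 15] → torsion [5, 15, 15]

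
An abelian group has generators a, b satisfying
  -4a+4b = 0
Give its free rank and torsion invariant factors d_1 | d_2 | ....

rank_ℚ(R)=1; free=2−1=1
SNF(R) diag = [4] → torsion [4]

Answer: M ≅ ℤ^1 ⊕ ℤ/4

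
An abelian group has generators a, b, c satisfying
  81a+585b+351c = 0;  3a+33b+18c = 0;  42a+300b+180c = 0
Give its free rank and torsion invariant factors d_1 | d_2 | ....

Answer: M ≅ ℤ/3 ⊕ ℤ/9 ⊕ ℤ/18

Derivation:
rank_ℚ(R)=3; free=3−3=0
SNF(R) diag = [3, 9, 18] → torsion [3, 9, 18]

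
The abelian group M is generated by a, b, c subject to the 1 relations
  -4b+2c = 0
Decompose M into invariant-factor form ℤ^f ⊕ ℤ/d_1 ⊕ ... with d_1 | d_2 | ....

Answer: M ≅ ℤ^2 ⊕ ℤ/2

Derivation:
rank_ℚ(R)=1; free=3−1=2
SNF(R) diag = [2] → torsion [2]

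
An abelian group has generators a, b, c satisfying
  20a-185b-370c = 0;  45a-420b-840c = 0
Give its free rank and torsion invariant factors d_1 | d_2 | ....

Answer: M ≅ ℤ^1 ⊕ ℤ/5 ⊕ ℤ/15

Derivation:
rank_ℚ(R)=2; free=3−2=1
SNF(R) diag = [5, 15] → torsion [5, 15]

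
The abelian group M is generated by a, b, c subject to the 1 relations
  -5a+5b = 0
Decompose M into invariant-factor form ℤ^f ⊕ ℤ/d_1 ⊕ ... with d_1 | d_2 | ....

Answer: M ≅ ℤ^2 ⊕ ℤ/5

Derivation:
rank_ℚ(R)=1; free=3−1=2
SNF(R) diag = [5] → torsion [5]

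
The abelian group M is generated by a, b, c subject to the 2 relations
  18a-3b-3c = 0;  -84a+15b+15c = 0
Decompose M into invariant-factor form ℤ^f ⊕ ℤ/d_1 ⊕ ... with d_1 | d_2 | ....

rank_ℚ(R)=2; free=3−2=1
SNF(R) diag = [3, 6] → torsion [3, 6]

Answer: M ≅ ℤ^1 ⊕ ℤ/3 ⊕ ℤ/6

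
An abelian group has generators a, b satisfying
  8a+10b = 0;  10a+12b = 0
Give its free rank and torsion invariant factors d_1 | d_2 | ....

rank_ℚ(R)=2; free=2−2=0
SNF(R) diag = [2, 2] → torsion [2, 2]

Answer: M ≅ ℤ/2 ⊕ ℤ/2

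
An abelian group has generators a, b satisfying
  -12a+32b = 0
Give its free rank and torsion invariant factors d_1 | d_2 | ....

rank_ℚ(R)=1; free=2−1=1
SNF(R) diag = [4] → torsion [4]

Answer: M ≅ ℤ^1 ⊕ ℤ/4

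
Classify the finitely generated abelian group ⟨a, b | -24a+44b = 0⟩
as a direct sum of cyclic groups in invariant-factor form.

rank_ℚ(R)=1; free=2−1=1
SNF(R) diag = [4] → torsion [4]

Answer: M ≅ ℤ^1 ⊕ ℤ/4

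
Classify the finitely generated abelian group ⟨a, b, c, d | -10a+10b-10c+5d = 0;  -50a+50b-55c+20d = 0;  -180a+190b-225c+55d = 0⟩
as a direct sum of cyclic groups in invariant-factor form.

Answer: M ≅ ℤ^1 ⊕ ℤ/5 ⊕ ℤ/5 ⊕ ℤ/10

Derivation:
rank_ℚ(R)=3; free=4−3=1
SNF(R) diag = [5, 5, 10] → torsion [5, 5, 10]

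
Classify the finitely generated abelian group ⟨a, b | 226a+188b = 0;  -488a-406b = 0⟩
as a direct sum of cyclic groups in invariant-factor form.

Answer: M ≅ ℤ/2 ⊕ ℤ/6

Derivation:
rank_ℚ(R)=2; free=2−2=0
SNF(R) diag = [2, 6] → torsion [2, 6]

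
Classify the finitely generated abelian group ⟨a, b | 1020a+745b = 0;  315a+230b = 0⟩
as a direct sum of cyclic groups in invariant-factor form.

rank_ℚ(R)=2; free=2−2=0
SNF(R) diag = [5, 15] → torsion [5, 15]

Answer: M ≅ ℤ/5 ⊕ ℤ/15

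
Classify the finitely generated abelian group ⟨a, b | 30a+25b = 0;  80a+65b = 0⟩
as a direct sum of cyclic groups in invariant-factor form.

rank_ℚ(R)=2; free=2−2=0
SNF(R) diag = [5, 10] → torsion [5, 10]

Answer: M ≅ ℤ/5 ⊕ ℤ/10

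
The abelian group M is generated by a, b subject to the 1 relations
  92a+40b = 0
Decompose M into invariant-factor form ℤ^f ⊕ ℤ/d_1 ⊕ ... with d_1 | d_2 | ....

Answer: M ≅ ℤ^1 ⊕ ℤ/4

Derivation:
rank_ℚ(R)=1; free=2−1=1
SNF(R) diag = [4] → torsion [4]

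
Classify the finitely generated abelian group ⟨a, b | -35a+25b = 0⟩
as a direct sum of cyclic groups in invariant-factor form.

rank_ℚ(R)=1; free=2−1=1
SNF(R) diag = [5] → torsion [5]

Answer: M ≅ ℤ^1 ⊕ ℤ/5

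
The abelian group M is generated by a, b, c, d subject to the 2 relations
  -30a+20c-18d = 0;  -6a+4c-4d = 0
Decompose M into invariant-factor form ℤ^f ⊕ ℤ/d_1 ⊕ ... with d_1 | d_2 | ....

rank_ℚ(R)=2; free=4−2=2
SNF(R) diag = [2, 2] → torsion [2, 2]

Answer: M ≅ ℤ^2 ⊕ ℤ/2 ⊕ ℤ/2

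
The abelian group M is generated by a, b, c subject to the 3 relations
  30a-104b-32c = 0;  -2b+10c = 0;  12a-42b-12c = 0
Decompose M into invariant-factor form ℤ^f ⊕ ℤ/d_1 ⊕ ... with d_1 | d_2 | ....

rank_ℚ(R)=3; free=3−3=0
SNF(R) diag = [2, 6, 6] → torsion [2, 6, 6]

Answer: M ≅ ℤ/2 ⊕ ℤ/6 ⊕ ℤ/6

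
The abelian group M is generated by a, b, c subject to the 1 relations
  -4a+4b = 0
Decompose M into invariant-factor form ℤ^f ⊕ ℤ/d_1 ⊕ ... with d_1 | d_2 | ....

Answer: M ≅ ℤ^2 ⊕ ℤ/4

Derivation:
rank_ℚ(R)=1; free=3−1=2
SNF(R) diag = [4] → torsion [4]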